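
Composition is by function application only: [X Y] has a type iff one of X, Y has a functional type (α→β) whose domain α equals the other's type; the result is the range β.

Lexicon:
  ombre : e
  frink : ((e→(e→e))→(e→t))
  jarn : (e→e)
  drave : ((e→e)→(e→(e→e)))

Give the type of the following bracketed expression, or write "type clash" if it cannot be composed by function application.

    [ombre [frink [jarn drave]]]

t

[jarn drave] — drave of type ((e→e)→(e→(e→e))) combines with jarn of type (e→e): type (e→(e→e)).
[frink [jarn drave]] — frink of type ((e→(e→e))→(e→t)) combines with [jarn drave] of type (e→(e→e)): type (e→t).
[ombre [frink [jarn drave]]] — [frink [jarn drave]] of type (e→t) combines with ombre of type e: type t.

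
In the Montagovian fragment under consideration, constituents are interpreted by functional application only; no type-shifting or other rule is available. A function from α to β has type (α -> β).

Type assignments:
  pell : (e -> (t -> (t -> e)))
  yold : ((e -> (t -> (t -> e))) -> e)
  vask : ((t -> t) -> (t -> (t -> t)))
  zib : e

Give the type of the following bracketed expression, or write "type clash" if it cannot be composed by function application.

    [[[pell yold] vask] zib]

At [pell yold], yold : ((e -> (t -> (t -> e))) -> e) takes pell : (e -> (t -> (t -> e))), giving e.
At [[pell yold] vask]: neither e nor ((t -> t) -> (t -> (t -> t))) can take the other as argument; the node is ill-typed.

type clash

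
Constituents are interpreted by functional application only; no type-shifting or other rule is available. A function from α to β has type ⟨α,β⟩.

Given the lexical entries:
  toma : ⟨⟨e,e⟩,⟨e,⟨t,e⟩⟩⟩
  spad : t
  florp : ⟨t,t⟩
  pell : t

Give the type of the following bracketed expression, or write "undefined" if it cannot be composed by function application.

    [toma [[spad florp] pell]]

[spad florp]: florp is ⟨t,t⟩, spad is t; result t.
At [[spad florp] pell]: neither t nor t can take the other as argument; the node is ill-typed.

undefined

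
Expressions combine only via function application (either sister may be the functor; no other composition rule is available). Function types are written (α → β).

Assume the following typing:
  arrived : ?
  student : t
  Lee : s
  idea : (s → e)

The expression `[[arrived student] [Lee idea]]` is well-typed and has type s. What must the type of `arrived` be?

For [[arrived student] [Lee idea]] to have type s with [Lee idea] of type e, [arrived student] must be the function: [arrived student] : (e → s).
For [arrived student] to have type (e → s) with student of type t, arrived must be the function: arrived : (t → (e → s)).

(t → (e → s))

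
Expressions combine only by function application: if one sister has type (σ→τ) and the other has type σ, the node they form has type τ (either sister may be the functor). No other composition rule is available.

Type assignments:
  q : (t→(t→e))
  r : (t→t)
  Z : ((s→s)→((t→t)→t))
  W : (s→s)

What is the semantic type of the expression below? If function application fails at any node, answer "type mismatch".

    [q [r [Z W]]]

(t→e)

[Z W]: functor Z : ((s→s)→((t→t)→t)), argument W : (s→s); result ((t→t)→t).
[r [Z W]]: functor [Z W] : ((t→t)→t), argument r : (t→t); result t.
[q [r [Z W]]]: functor q : (t→(t→e)), argument [r [Z W]] : t; result (t→e).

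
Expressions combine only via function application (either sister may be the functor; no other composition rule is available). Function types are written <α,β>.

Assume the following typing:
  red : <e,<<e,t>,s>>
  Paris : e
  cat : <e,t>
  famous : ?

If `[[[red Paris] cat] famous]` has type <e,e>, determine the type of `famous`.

At [[[red Paris] cat] famous] (required: <e,e>): [[red Paris] cat] is s, which is not a function with range <e,e>; hence famous is the functor — type <s,<e,e>>.

<s,<e,e>>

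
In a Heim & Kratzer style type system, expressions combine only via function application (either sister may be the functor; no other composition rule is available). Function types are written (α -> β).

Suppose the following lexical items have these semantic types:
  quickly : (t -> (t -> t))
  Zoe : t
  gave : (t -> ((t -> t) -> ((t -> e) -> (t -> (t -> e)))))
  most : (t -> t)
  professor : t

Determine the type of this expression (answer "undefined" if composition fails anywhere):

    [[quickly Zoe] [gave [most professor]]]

[quickly Zoe]: functor quickly : (t -> (t -> t)), argument Zoe : t; result (t -> t).
[most professor]: functor most : (t -> t), argument professor : t; result t.
[gave [most professor]]: functor gave : (t -> ((t -> t) -> ((t -> e) -> (t -> (t -> e))))), argument [most professor] : t; result ((t -> t) -> ((t -> e) -> (t -> (t -> e)))).
[[quickly Zoe] [gave [most professor]]]: functor [gave [most professor]] : ((t -> t) -> ((t -> e) -> (t -> (t -> e)))), argument [quickly Zoe] : (t -> t); result ((t -> e) -> (t -> (t -> e))).

((t -> e) -> (t -> (t -> e)))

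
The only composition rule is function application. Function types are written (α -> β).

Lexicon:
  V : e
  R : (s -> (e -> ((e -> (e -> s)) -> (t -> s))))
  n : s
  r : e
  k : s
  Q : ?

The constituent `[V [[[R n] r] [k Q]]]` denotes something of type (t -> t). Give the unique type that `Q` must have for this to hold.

(s -> (((e -> (e -> s)) -> (t -> s)) -> (e -> (t -> t))))

At [V [[[R n] r] [k Q]]] (required: (t -> t)): V is e, which is not a function with range (t -> t); hence [[[R n] r] [k Q]] is the functor — type (e -> (t -> t)).
At [[[R n] r] [k Q]] (required: (e -> (t -> t))): [[R n] r] is ((e -> (e -> s)) -> (t -> s)), which is not a function with range (e -> (t -> t)); hence [k Q] is the functor — type (((e -> (e -> s)) -> (t -> s)) -> (e -> (t -> t))).
At [k Q] (required: (((e -> (e -> s)) -> (t -> s)) -> (e -> (t -> t)))): k is s, which is not a function with range (((e -> (e -> s)) -> (t -> s)) -> (e -> (t -> t))); hence Q is the functor — type (s -> (((e -> (e -> s)) -> (t -> s)) -> (e -> (t -> t)))).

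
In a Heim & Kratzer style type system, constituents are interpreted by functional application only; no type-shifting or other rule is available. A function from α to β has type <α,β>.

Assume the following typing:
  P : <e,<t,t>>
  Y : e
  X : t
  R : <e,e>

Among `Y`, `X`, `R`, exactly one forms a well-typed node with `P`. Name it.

Y

Y — combines: P : <e,<t,t>> takes Y : e as argument, giving <t,t>.
X : t — no; P wants e, and X wants nothing (atomic).
R : <e,e> — no; P wants e, and R wants e.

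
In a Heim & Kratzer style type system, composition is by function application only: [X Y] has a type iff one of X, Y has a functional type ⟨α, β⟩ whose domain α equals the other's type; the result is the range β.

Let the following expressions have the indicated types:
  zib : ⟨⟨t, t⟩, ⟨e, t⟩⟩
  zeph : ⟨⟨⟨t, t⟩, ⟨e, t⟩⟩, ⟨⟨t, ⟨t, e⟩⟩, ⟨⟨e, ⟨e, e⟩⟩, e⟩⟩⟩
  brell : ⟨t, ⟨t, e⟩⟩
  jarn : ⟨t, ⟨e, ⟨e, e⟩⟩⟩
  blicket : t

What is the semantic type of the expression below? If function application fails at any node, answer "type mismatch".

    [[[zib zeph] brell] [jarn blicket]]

At [zib zeph], zeph : ⟨⟨⟨t, t⟩, ⟨e, t⟩⟩, ⟨⟨t, ⟨t, e⟩⟩, ⟨⟨e, ⟨e, e⟩⟩, e⟩⟩⟩ takes zib : ⟨⟨t, t⟩, ⟨e, t⟩⟩, giving ⟨⟨t, ⟨t, e⟩⟩, ⟨⟨e, ⟨e, e⟩⟩, e⟩⟩.
At [[zib zeph] brell], [zib zeph] : ⟨⟨t, ⟨t, e⟩⟩, ⟨⟨e, ⟨e, e⟩⟩, e⟩⟩ takes brell : ⟨t, ⟨t, e⟩⟩, giving ⟨⟨e, ⟨e, e⟩⟩, e⟩.
At [jarn blicket], jarn : ⟨t, ⟨e, ⟨e, e⟩⟩⟩ takes blicket : t, giving ⟨e, ⟨e, e⟩⟩.
At [[[zib zeph] brell] [jarn blicket]], [[zib zeph] brell] : ⟨⟨e, ⟨e, e⟩⟩, e⟩ takes [jarn blicket] : ⟨e, ⟨e, e⟩⟩, giving e.

e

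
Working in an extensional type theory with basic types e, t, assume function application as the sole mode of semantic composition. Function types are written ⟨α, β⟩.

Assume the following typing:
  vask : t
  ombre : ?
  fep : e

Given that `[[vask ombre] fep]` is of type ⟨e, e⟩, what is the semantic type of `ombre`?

[[vask ombre] fep] is required to be ⟨e, e⟩. fep : e cannot yield ⟨e, e⟩ as functor, so [vask ombre] : ⟨e, ⟨e, e⟩⟩.
[vask ombre] is required to be ⟨e, ⟨e, e⟩⟩. vask : t cannot yield ⟨e, ⟨e, e⟩⟩ as functor, so ombre : ⟨t, ⟨e, ⟨e, e⟩⟩⟩.

⟨t, ⟨e, ⟨e, e⟩⟩⟩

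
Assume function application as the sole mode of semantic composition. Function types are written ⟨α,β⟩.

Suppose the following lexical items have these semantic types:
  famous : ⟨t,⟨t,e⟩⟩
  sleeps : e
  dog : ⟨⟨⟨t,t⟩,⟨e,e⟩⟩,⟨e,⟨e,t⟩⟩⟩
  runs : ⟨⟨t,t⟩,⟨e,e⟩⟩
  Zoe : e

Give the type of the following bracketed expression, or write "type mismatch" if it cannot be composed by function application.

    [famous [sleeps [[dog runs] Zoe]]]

At [dog runs], dog : ⟨⟨⟨t,t⟩,⟨e,e⟩⟩,⟨e,⟨e,t⟩⟩⟩ takes runs : ⟨⟨t,t⟩,⟨e,e⟩⟩, giving ⟨e,⟨e,t⟩⟩.
At [[dog runs] Zoe], [dog runs] : ⟨e,⟨e,t⟩⟩ takes Zoe : e, giving ⟨e,t⟩.
At [sleeps [[dog runs] Zoe]], [[dog runs] Zoe] : ⟨e,t⟩ takes sleeps : e, giving t.
At [famous [sleeps [[dog runs] Zoe]]], famous : ⟨t,⟨t,e⟩⟩ takes [sleeps [[dog runs] Zoe]] : t, giving ⟨t,e⟩.

⟨t,e⟩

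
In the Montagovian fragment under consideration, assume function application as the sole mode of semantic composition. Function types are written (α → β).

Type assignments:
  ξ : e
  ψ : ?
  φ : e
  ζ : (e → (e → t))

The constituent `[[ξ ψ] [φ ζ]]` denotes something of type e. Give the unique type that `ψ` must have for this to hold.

(e → ((e → t) → e))

At [[ξ ψ] [φ ζ]] (required: e): [φ ζ] is (e → t), which is not a function with range e; hence [ξ ψ] is the functor — type ((e → t) → e).
At [ξ ψ] (required: ((e → t) → e)): ξ is e, which is not a function with range ((e → t) → e); hence ψ is the functor — type (e → ((e → t) → e)).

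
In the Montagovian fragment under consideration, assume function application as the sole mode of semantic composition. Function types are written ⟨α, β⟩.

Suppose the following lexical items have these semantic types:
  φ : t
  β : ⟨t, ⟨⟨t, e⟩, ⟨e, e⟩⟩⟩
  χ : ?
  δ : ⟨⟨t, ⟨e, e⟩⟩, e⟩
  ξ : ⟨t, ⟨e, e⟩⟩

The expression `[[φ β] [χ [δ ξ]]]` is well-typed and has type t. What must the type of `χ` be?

For [[φ β] [χ [δ ξ]]] to have type t with [φ β] of type ⟨⟨t, e⟩, ⟨e, e⟩⟩, [χ [δ ξ]] must be the function: [χ [δ ξ]] : ⟨⟨⟨t, e⟩, ⟨e, e⟩⟩, t⟩.
For [χ [δ ξ]] to have type ⟨⟨⟨t, e⟩, ⟨e, e⟩⟩, t⟩ with [δ ξ] of type e, χ must be the function: χ : ⟨e, ⟨⟨⟨t, e⟩, ⟨e, e⟩⟩, t⟩⟩.

⟨e, ⟨⟨⟨t, e⟩, ⟨e, e⟩⟩, t⟩⟩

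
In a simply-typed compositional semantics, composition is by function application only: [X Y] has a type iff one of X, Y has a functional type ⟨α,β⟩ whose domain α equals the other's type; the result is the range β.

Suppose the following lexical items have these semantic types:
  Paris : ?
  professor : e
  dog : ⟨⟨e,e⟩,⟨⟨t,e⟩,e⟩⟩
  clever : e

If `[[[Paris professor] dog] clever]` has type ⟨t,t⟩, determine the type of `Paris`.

⟨e,⟨⟨⟨e,e⟩,⟨⟨t,e⟩,e⟩⟩,⟨e,⟨t,t⟩⟩⟩⟩

[[[Paris professor] dog] clever] is required to be ⟨t,t⟩. clever : e cannot yield ⟨t,t⟩ as functor, so [[Paris professor] dog] : ⟨e,⟨t,t⟩⟩.
[[Paris professor] dog] is required to be ⟨e,⟨t,t⟩⟩. dog : ⟨⟨e,e⟩,⟨⟨t,e⟩,e⟩⟩ cannot yield ⟨e,⟨t,t⟩⟩ as functor, so [Paris professor] : ⟨⟨⟨e,e⟩,⟨⟨t,e⟩,e⟩⟩,⟨e,⟨t,t⟩⟩⟩.
[Paris professor] is required to be ⟨⟨⟨e,e⟩,⟨⟨t,e⟩,e⟩⟩,⟨e,⟨t,t⟩⟩⟩. professor : e cannot yield ⟨⟨⟨e,e⟩,⟨⟨t,e⟩,e⟩⟩,⟨e,⟨t,t⟩⟩⟩ as functor, so Paris : ⟨e,⟨⟨⟨e,e⟩,⟨⟨t,e⟩,e⟩⟩,⟨e,⟨t,t⟩⟩⟩⟩.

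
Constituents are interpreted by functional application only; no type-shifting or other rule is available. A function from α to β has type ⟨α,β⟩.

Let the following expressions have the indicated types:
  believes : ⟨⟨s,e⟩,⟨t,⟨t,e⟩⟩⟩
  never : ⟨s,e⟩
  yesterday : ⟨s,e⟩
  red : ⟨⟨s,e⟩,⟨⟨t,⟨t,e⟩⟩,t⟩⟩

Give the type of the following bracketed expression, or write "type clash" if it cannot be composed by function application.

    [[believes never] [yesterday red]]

t

[believes never]: functor believes : ⟨⟨s,e⟩,⟨t,⟨t,e⟩⟩⟩, argument never : ⟨s,e⟩; result ⟨t,⟨t,e⟩⟩.
[yesterday red]: functor red : ⟨⟨s,e⟩,⟨⟨t,⟨t,e⟩⟩,t⟩⟩, argument yesterday : ⟨s,e⟩; result ⟨⟨t,⟨t,e⟩⟩,t⟩.
[[believes never] [yesterday red]]: functor [yesterday red] : ⟨⟨t,⟨t,e⟩⟩,t⟩, argument [believes never] : ⟨t,⟨t,e⟩⟩; result t.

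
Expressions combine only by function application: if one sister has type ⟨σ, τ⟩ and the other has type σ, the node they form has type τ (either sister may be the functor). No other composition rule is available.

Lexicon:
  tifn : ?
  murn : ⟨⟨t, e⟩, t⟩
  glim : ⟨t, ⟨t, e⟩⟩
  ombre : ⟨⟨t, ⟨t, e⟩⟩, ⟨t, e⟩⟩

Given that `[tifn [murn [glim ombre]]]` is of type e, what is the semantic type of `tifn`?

⟨t, e⟩

At [tifn [murn [glim ombre]]] (required: e): [murn [glim ombre]] is t, which is not a function with range e; hence tifn is the functor — type ⟨t, e⟩.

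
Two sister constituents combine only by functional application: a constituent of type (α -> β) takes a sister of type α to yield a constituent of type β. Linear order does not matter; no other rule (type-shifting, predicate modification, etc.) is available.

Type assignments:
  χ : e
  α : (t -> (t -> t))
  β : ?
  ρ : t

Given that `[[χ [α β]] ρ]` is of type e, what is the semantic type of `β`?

[[χ [α β]] ρ] is required to be e. ρ : t cannot yield e as functor, so [χ [α β]] : (t -> e).
[χ [α β]] is required to be (t -> e). χ : e cannot yield (t -> e) as functor, so [α β] : (e -> (t -> e)).
[α β] is required to be (e -> (t -> e)). α : (t -> (t -> t)) cannot yield (e -> (t -> e)) as functor, so β : ((t -> (t -> t)) -> (e -> (t -> e))).

((t -> (t -> t)) -> (e -> (t -> e)))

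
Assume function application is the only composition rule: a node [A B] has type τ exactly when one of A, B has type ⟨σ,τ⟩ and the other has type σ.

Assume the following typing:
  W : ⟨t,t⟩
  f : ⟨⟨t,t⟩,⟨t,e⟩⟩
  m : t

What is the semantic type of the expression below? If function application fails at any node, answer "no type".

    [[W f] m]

[W f]: functor f : ⟨⟨t,t⟩,⟨t,e⟩⟩, argument W : ⟨t,t⟩; result ⟨t,e⟩.
[[W f] m]: functor [W f] : ⟨t,e⟩, argument m : t; result e.

e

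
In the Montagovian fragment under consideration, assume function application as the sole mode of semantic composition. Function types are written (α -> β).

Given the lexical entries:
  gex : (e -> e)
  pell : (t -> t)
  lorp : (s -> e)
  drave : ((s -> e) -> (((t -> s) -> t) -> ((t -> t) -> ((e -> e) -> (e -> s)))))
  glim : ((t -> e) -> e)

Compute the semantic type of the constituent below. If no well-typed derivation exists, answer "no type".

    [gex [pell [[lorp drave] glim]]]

no type

[lorp drave]: drave is ((s -> e) -> (((t -> s) -> t) -> ((t -> t) -> ((e -> e) -> (e -> s))))), lorp is (s -> e); result (((t -> s) -> t) -> ((t -> t) -> ((e -> e) -> (e -> s)))).
[[lorp drave] glim]: (((t -> s) -> t) -> ((t -> t) -> ((e -> e) -> (e -> s)))) and ((t -> e) -> e) cannot combine by function application — type clash.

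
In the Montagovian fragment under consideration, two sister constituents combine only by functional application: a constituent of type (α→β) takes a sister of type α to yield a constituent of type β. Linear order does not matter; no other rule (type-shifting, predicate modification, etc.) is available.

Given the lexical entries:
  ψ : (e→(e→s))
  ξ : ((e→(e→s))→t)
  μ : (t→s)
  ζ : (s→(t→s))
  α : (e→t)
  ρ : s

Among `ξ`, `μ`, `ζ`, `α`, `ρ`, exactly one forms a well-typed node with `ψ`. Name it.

ξ — combines: ξ : ((e→(e→s))→t) takes ψ : (e→(e→s)) as argument, giving t.
μ : (t→s) — does not combine with ψ.
ζ : (s→(t→s)) — does not combine with ψ.
α : (e→t) — does not combine with ψ.
ρ : s — does not combine with ψ.

ξ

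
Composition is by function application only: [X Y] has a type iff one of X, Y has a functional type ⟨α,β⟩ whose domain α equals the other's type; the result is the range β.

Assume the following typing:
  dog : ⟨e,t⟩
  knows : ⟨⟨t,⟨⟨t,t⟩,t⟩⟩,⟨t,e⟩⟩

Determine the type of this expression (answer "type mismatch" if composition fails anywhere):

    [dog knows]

type mismatch

[dog knows]: ⟨e,t⟩ with ⟨⟨t,⟨⟨t,t⟩,t⟩⟩,⟨t,e⟩⟩ — neither is a function whose domain matches the other; composition fails here.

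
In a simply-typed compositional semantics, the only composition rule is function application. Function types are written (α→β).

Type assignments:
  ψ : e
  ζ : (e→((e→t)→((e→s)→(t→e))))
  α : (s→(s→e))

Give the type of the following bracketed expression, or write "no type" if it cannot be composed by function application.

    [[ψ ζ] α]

no type

At [ψ ζ], ζ : (e→((e→t)→((e→s)→(t→e)))) takes ψ : e, giving ((e→t)→((e→s)→(t→e))).
[[ψ ζ] α]: ((e→t)→((e→s)→(t→e))) and (s→(s→e)) cannot combine by function application — type clash.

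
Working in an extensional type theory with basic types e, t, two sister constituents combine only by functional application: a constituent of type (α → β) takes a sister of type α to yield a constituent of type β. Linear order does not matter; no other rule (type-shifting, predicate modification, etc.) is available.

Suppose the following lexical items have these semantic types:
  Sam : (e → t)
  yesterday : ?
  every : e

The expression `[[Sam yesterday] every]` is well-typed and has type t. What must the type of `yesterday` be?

For [[Sam yesterday] every] to have type t with every of type e, [Sam yesterday] must be the function: [Sam yesterday] : (e → t).
For [Sam yesterday] to have type (e → t) with Sam of type (e → t), yesterday must be the function: yesterday : ((e → t) → (e → t)).

((e → t) → (e → t))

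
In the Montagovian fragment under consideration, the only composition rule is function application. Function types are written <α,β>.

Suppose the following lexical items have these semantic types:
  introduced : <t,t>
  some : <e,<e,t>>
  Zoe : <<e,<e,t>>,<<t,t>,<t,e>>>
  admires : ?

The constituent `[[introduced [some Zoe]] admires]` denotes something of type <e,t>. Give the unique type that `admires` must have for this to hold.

[[introduced [some Zoe]] admires] must have type <e,t>. The sister [introduced [some Zoe]] has type <t,e>; that is not a function onto <e,t>, so admires must be the functor, of type <<t,e>,<e,t>>.

<<t,e>,<e,t>>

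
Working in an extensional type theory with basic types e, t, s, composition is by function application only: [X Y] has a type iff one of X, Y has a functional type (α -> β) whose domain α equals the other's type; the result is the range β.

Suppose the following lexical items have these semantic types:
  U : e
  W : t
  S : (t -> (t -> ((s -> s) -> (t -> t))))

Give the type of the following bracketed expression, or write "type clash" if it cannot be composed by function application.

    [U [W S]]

type clash

At [W S], S : (t -> (t -> ((s -> s) -> (t -> t)))) takes W : t, giving (t -> ((s -> s) -> (t -> t))).
[U [W S]]: e with (t -> ((s -> s) -> (t -> t))) — neither is a function whose domain matches the other; composition fails here.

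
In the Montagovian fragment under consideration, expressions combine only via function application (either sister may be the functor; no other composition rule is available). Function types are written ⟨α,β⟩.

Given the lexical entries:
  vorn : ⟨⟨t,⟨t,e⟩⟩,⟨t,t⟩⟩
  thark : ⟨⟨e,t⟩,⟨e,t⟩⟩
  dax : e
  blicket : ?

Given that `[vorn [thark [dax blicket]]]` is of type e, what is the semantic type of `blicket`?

[vorn [thark [dax blicket]]] must have type e. The sister vorn has type ⟨⟨t,⟨t,e⟩⟩,⟨t,t⟩⟩; that is not a function onto e, so [thark [dax blicket]] must be the functor, of type ⟨⟨⟨t,⟨t,e⟩⟩,⟨t,t⟩⟩,e⟩.
[thark [dax blicket]] must have type ⟨⟨⟨t,⟨t,e⟩⟩,⟨t,t⟩⟩,e⟩. The sister thark has type ⟨⟨e,t⟩,⟨e,t⟩⟩; that is not a function onto ⟨⟨⟨t,⟨t,e⟩⟩,⟨t,t⟩⟩,e⟩, so [dax blicket] must be the functor, of type ⟨⟨⟨e,t⟩,⟨e,t⟩⟩,⟨⟨⟨t,⟨t,e⟩⟩,⟨t,t⟩⟩,e⟩⟩.
[dax blicket] must have type ⟨⟨⟨e,t⟩,⟨e,t⟩⟩,⟨⟨⟨t,⟨t,e⟩⟩,⟨t,t⟩⟩,e⟩⟩. The sister dax has type e; that is not a function onto ⟨⟨⟨e,t⟩,⟨e,t⟩⟩,⟨⟨⟨t,⟨t,e⟩⟩,⟨t,t⟩⟩,e⟩⟩, so blicket must be the functor, of type ⟨e,⟨⟨⟨e,t⟩,⟨e,t⟩⟩,⟨⟨⟨t,⟨t,e⟩⟩,⟨t,t⟩⟩,e⟩⟩⟩.

⟨e,⟨⟨⟨e,t⟩,⟨e,t⟩⟩,⟨⟨⟨t,⟨t,e⟩⟩,⟨t,t⟩⟩,e⟩⟩⟩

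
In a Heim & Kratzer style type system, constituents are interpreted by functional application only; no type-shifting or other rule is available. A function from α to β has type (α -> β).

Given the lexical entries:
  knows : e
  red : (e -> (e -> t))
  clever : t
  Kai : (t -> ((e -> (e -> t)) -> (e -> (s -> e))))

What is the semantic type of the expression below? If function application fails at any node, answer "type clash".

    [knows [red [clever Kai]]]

[clever Kai]: functor Kai : (t -> ((e -> (e -> t)) -> (e -> (s -> e)))), argument clever : t; result ((e -> (e -> t)) -> (e -> (s -> e))).
[red [clever Kai]]: functor [clever Kai] : ((e -> (e -> t)) -> (e -> (s -> e))), argument red : (e -> (e -> t)); result (e -> (s -> e)).
[knows [red [clever Kai]]]: functor [red [clever Kai]] : (e -> (s -> e)), argument knows : e; result (s -> e).

(s -> e)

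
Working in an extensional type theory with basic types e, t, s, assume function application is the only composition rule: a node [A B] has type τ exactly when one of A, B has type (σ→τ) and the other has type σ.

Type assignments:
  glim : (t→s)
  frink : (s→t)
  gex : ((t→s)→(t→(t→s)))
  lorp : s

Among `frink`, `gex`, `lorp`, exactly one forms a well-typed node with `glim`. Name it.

frink : (s→t) — neither side's domain matches the other.
gex — combines: gex : ((t→s)→(t→(t→s))) takes glim : (t→s) as argument, giving (t→(t→s)).
lorp : s — neither side's domain matches the other.

gex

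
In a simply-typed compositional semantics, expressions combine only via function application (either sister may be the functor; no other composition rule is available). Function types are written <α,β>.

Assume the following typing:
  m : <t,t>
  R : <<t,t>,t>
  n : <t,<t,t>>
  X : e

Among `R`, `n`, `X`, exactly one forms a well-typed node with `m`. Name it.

R — combines: R : <<t,t>,t> takes m : <t,t> as argument, giving t.
n : <t,<t,t>> — neither side's domain matches the other.
X : e — neither side's domain matches the other.

R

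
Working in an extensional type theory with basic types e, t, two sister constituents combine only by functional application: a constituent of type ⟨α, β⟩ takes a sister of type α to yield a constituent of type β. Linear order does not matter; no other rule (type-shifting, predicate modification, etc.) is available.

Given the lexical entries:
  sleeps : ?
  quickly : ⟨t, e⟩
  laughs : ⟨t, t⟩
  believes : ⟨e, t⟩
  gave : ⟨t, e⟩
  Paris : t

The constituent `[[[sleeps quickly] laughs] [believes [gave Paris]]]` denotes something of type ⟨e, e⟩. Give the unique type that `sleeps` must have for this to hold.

[[[sleeps quickly] laughs] [believes [gave Paris]]] must have type ⟨e, e⟩. The sister [believes [gave Paris]] has type t; that is not a function onto ⟨e, e⟩, so [[sleeps quickly] laughs] must be the functor, of type ⟨t, ⟨e, e⟩⟩.
[[sleeps quickly] laughs] must have type ⟨t, ⟨e, e⟩⟩. The sister laughs has type ⟨t, t⟩; that is not a function onto ⟨t, ⟨e, e⟩⟩, so [sleeps quickly] must be the functor, of type ⟨⟨t, t⟩, ⟨t, ⟨e, e⟩⟩⟩.
[sleeps quickly] must have type ⟨⟨t, t⟩, ⟨t, ⟨e, e⟩⟩⟩. The sister quickly has type ⟨t, e⟩; that is not a function onto ⟨⟨t, t⟩, ⟨t, ⟨e, e⟩⟩⟩, so sleeps must be the functor, of type ⟨⟨t, e⟩, ⟨⟨t, t⟩, ⟨t, ⟨e, e⟩⟩⟩⟩.

⟨⟨t, e⟩, ⟨⟨t, t⟩, ⟨t, ⟨e, e⟩⟩⟩⟩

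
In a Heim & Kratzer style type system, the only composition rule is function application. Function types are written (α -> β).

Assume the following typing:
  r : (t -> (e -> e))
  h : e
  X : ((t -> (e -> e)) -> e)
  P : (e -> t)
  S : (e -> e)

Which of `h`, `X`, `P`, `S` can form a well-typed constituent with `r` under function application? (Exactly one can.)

h : e — r needs t; h needs nothing (atomic); neither fits.
X — combines: X : ((t -> (e -> e)) -> e) takes r : (t -> (e -> e)) as argument, giving e.
P : (e -> t) — r needs t; P needs e; neither fits.
S : (e -> e) — r needs t; S needs e; neither fits.

X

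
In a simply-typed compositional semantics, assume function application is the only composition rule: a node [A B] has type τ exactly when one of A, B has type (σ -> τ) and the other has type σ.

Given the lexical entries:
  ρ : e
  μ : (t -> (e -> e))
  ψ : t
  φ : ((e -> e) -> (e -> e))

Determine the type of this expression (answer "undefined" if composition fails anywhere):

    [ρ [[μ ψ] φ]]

[μ ψ]: μ is (t -> (e -> e)), ψ is t; result (e -> e).
[[μ ψ] φ]: φ is ((e -> e) -> (e -> e)), [μ ψ] is (e -> e); result (e -> e).
[ρ [[μ ψ] φ]]: [[μ ψ] φ] is (e -> e), ρ is e; result e.

e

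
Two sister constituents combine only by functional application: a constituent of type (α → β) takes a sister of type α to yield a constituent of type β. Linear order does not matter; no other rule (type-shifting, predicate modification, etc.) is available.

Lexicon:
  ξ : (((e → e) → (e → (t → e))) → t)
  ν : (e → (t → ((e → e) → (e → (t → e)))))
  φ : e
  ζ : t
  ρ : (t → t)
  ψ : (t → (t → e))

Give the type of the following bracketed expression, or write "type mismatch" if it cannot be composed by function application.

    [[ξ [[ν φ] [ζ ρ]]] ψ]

[ν φ]: functor ν : (e → (t → ((e → e) → (e → (t → e))))), argument φ : e; result (t → ((e → e) → (e → (t → e)))).
[ζ ρ]: functor ρ : (t → t), argument ζ : t; result t.
[[ν φ] [ζ ρ]]: functor [ν φ] : (t → ((e → e) → (e → (t → e)))), argument [ζ ρ] : t; result ((e → e) → (e → (t → e))).
[ξ [[ν φ] [ζ ρ]]]: functor ξ : (((e → e) → (e → (t → e))) → t), argument [[ν φ] [ζ ρ]] : ((e → e) → (e → (t → e))); result t.
[[ξ [[ν φ] [ζ ρ]]] ψ]: functor ψ : (t → (t → e)), argument [ξ [[ν φ] [ζ ρ]]] : t; result (t → e).

(t → e)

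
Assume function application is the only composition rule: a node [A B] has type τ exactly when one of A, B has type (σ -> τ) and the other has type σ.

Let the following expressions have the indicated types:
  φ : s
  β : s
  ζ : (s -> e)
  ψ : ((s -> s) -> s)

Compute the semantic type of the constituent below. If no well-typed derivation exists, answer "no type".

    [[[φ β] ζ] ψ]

At [φ β]: neither s nor s can take the other as argument; the node is ill-typed.

no type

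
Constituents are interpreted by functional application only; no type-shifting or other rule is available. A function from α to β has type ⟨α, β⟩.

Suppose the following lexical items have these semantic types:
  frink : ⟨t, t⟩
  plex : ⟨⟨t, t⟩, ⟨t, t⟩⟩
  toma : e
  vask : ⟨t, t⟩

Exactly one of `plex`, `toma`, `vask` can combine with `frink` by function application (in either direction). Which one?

plex

plex — combines: plex : ⟨⟨t, t⟩, ⟨t, t⟩⟩ takes frink : ⟨t, t⟩ as argument, giving ⟨t, t⟩.
toma : e — neither side's domain matches the other.
vask : ⟨t, t⟩ — neither side's domain matches the other.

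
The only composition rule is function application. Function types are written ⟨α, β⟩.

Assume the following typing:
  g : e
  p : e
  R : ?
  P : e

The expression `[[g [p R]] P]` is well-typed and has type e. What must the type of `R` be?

⟨e, ⟨e, ⟨e, e⟩⟩⟩

At [[g [p R]] P] (required: e): P is e, which is not a function with range e; hence [g [p R]] is the functor — type ⟨e, e⟩.
At [g [p R]] (required: ⟨e, e⟩): g is e, which is not a function with range ⟨e, e⟩; hence [p R] is the functor — type ⟨e, ⟨e, e⟩⟩.
At [p R] (required: ⟨e, ⟨e, e⟩⟩): p is e, which is not a function with range ⟨e, ⟨e, e⟩⟩; hence R is the functor — type ⟨e, ⟨e, ⟨e, e⟩⟩⟩.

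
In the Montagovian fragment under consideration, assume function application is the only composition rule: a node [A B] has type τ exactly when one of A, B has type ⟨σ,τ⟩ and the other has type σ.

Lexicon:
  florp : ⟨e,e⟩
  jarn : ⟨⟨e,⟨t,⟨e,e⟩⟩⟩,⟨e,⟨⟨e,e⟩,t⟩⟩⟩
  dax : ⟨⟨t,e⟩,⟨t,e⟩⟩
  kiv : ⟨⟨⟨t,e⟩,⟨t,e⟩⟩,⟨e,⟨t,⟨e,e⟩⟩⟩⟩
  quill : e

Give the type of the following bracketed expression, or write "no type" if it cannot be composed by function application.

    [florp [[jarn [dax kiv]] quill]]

At [dax kiv], kiv : ⟨⟨⟨t,e⟩,⟨t,e⟩⟩,⟨e,⟨t,⟨e,e⟩⟩⟩⟩ takes dax : ⟨⟨t,e⟩,⟨t,e⟩⟩, giving ⟨e,⟨t,⟨e,e⟩⟩⟩.
At [jarn [dax kiv]], jarn : ⟨⟨e,⟨t,⟨e,e⟩⟩⟩,⟨e,⟨⟨e,e⟩,t⟩⟩⟩ takes [dax kiv] : ⟨e,⟨t,⟨e,e⟩⟩⟩, giving ⟨e,⟨⟨e,e⟩,t⟩⟩.
At [[jarn [dax kiv]] quill], [jarn [dax kiv]] : ⟨e,⟨⟨e,e⟩,t⟩⟩ takes quill : e, giving ⟨⟨e,e⟩,t⟩.
At [florp [[jarn [dax kiv]] quill]], [[jarn [dax kiv]] quill] : ⟨⟨e,e⟩,t⟩ takes florp : ⟨e,e⟩, giving t.

t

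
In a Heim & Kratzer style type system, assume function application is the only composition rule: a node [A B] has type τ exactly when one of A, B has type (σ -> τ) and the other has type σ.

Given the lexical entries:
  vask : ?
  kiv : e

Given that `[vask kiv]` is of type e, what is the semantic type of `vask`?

(e -> e)

[vask kiv] is required to be e. kiv : e cannot yield e as functor, so vask : (e -> e).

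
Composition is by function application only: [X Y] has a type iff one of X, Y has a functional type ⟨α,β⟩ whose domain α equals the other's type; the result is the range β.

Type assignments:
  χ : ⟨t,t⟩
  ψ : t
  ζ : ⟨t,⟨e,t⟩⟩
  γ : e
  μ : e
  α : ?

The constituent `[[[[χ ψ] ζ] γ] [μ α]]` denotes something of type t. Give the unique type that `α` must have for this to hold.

[[[[χ ψ] ζ] γ] [μ α]] must have type t. The sister [[[χ ψ] ζ] γ] has type t; that is not a function onto t, so [μ α] must be the functor, of type ⟨t,t⟩.
[μ α] must have type ⟨t,t⟩. The sister μ has type e; that is not a function onto ⟨t,t⟩, so α must be the functor, of type ⟨e,⟨t,t⟩⟩.

⟨e,⟨t,t⟩⟩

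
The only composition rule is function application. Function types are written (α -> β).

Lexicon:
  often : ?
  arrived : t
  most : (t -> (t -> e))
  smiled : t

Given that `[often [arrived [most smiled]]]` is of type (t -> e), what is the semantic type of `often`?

(e -> (t -> e))

[often [arrived [most smiled]]] is required to be (t -> e). [arrived [most smiled]] : e cannot yield (t -> e) as functor, so often : (e -> (t -> e)).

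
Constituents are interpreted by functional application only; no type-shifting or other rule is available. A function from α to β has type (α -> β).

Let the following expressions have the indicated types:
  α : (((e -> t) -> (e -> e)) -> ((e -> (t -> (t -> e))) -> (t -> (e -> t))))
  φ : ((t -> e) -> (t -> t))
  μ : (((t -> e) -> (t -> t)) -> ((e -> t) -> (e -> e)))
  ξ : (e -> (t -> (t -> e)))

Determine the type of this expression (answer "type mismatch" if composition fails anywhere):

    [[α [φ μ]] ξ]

[φ μ] — μ of type (((t -> e) -> (t -> t)) -> ((e -> t) -> (e -> e))) combines with φ of type ((t -> e) -> (t -> t)): type ((e -> t) -> (e -> e)).
[α [φ μ]] — α of type (((e -> t) -> (e -> e)) -> ((e -> (t -> (t -> e))) -> (t -> (e -> t)))) combines with [φ μ] of type ((e -> t) -> (e -> e)): type ((e -> (t -> (t -> e))) -> (t -> (e -> t))).
[[α [φ μ]] ξ] — [α [φ μ]] of type ((e -> (t -> (t -> e))) -> (t -> (e -> t))) combines with ξ of type (e -> (t -> (t -> e))): type (t -> (e -> t)).

(t -> (e -> t))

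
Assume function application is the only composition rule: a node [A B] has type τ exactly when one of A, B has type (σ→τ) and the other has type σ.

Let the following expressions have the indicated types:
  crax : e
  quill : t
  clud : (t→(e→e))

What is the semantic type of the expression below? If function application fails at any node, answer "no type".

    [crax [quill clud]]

e

[quill clud]: functor clud : (t→(e→e)), argument quill : t; result (e→e).
[crax [quill clud]]: functor [quill clud] : (e→e), argument crax : e; result e.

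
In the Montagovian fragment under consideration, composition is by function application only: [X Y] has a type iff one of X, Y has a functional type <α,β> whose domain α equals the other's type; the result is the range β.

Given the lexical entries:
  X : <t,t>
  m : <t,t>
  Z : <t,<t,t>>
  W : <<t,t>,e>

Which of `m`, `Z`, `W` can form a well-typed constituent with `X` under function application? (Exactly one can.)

m : <t,t> — neither side's domain matches the other.
Z : <t,<t,t>> — neither side's domain matches the other.
W — combines: W : <<t,t>,e> takes X : <t,t> as argument, giving e.

W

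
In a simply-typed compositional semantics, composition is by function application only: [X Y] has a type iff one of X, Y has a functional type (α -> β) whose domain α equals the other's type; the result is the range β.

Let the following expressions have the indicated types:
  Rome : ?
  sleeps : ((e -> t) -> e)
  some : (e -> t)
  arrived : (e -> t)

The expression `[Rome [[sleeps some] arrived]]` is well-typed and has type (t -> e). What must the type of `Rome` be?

(t -> (t -> e))

[Rome [[sleeps some] arrived]] is required to be (t -> e). [[sleeps some] arrived] : t cannot yield (t -> e) as functor, so Rome : (t -> (t -> e)).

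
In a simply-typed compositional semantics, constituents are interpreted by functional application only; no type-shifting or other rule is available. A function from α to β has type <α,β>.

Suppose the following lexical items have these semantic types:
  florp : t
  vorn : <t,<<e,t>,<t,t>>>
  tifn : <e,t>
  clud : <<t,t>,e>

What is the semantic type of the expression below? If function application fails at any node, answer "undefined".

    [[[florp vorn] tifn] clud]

e

At [florp vorn], vorn : <t,<<e,t>,<t,t>>> takes florp : t, giving <<e,t>,<t,t>>.
At [[florp vorn] tifn], [florp vorn] : <<e,t>,<t,t>> takes tifn : <e,t>, giving <t,t>.
At [[[florp vorn] tifn] clud], clud : <<t,t>,e> takes [[florp vorn] tifn] : <t,t>, giving e.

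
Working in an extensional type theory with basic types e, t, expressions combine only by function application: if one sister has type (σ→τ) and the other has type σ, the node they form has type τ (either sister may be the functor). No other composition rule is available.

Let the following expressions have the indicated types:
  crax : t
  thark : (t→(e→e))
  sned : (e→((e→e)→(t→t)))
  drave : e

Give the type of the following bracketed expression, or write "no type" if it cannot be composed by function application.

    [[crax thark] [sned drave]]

(t→t)

[crax thark]: functor thark : (t→(e→e)), argument crax : t; result (e→e).
[sned drave]: functor sned : (e→((e→e)→(t→t))), argument drave : e; result ((e→e)→(t→t)).
[[crax thark] [sned drave]]: functor [sned drave] : ((e→e)→(t→t)), argument [crax thark] : (e→e); result (t→t).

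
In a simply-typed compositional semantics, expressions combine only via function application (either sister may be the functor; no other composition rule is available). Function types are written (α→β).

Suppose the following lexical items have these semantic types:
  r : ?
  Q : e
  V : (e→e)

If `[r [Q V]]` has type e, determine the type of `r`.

At [r [Q V]] (required: e): [Q V] is e, which is not a function with range e; hence r is the functor — type (e→e).

(e→e)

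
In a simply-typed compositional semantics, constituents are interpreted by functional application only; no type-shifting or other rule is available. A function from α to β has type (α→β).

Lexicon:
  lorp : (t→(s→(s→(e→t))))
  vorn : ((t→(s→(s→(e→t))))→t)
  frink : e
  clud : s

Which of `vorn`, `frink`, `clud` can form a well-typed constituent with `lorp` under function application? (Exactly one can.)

vorn

vorn — combines: vorn : ((t→(s→(s→(e→t))))→t) takes lorp : (t→(s→(s→(e→t)))) as argument, giving t.
frink : e — neither side's domain matches the other.
clud : s — neither side's domain matches the other.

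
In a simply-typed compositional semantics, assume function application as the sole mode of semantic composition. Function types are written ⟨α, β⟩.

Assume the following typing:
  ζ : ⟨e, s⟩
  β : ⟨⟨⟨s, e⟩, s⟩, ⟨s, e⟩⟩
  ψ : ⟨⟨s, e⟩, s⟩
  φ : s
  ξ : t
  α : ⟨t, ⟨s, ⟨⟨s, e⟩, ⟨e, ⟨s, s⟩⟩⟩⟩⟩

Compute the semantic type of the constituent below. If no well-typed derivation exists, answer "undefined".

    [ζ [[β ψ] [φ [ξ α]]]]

At [β ψ], β : ⟨⟨⟨s, e⟩, s⟩, ⟨s, e⟩⟩ takes ψ : ⟨⟨s, e⟩, s⟩, giving ⟨s, e⟩.
At [ξ α], α : ⟨t, ⟨s, ⟨⟨s, e⟩, ⟨e, ⟨s, s⟩⟩⟩⟩⟩ takes ξ : t, giving ⟨s, ⟨⟨s, e⟩, ⟨e, ⟨s, s⟩⟩⟩⟩.
At [φ [ξ α]], [ξ α] : ⟨s, ⟨⟨s, e⟩, ⟨e, ⟨s, s⟩⟩⟩⟩ takes φ : s, giving ⟨⟨s, e⟩, ⟨e, ⟨s, s⟩⟩⟩.
At [[β ψ] [φ [ξ α]]], [φ [ξ α]] : ⟨⟨s, e⟩, ⟨e, ⟨s, s⟩⟩⟩ takes [β ψ] : ⟨s, e⟩, giving ⟨e, ⟨s, s⟩⟩.
[ζ [[β ψ] [φ [ξ α]]]]: ⟨e, s⟩ and ⟨e, ⟨s, s⟩⟩ cannot combine by function application — type clash.

undefined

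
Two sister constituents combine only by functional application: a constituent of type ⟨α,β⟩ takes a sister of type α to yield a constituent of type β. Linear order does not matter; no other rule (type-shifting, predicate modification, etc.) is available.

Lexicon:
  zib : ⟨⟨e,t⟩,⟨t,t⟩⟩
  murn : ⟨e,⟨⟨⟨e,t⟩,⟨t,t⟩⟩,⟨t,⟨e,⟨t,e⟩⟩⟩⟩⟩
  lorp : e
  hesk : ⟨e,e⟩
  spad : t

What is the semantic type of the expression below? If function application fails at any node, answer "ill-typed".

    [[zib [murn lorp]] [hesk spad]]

[murn lorp]: functor murn : ⟨e,⟨⟨⟨e,t⟩,⟨t,t⟩⟩,⟨t,⟨e,⟨t,e⟩⟩⟩⟩⟩, argument lorp : e; result ⟨⟨⟨e,t⟩,⟨t,t⟩⟩,⟨t,⟨e,⟨t,e⟩⟩⟩⟩.
[zib [murn lorp]]: functor [murn lorp] : ⟨⟨⟨e,t⟩,⟨t,t⟩⟩,⟨t,⟨e,⟨t,e⟩⟩⟩⟩, argument zib : ⟨⟨e,t⟩,⟨t,t⟩⟩; result ⟨t,⟨e,⟨t,e⟩⟩⟩.
[hesk spad]: ⟨e,e⟩ and t cannot combine by function application — type clash.

ill-typed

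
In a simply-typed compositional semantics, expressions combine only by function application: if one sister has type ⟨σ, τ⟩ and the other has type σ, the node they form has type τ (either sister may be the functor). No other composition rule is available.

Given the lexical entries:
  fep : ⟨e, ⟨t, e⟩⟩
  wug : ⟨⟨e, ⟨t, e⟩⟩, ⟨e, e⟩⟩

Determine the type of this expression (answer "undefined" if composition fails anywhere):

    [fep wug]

[fep wug]: wug is ⟨⟨e, ⟨t, e⟩⟩, ⟨e, e⟩⟩, fep is ⟨e, ⟨t, e⟩⟩; result ⟨e, e⟩.

⟨e, e⟩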